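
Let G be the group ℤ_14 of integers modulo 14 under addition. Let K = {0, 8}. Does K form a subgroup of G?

8 ∈ K but its inverse 6 ∉ K, so K is not a subgroup.

No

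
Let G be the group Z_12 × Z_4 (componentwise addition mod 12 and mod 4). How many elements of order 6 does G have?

6

An element (a,b) has order lcm(ord(a), ord(b)); count pairs with lcm equal to 6.
Enumerating gives 6 such elements.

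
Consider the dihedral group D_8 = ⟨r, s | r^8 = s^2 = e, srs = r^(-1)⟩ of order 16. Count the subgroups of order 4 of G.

|G| = 16 and 4 | 16, so subgroups of order 4 are possible by Lagrange.
The subgroups of order 4 are: {e, r^2, r^4, r^6}; {e, r^4, r^2s, r^6s}; {e, r^4, r^3s, r^7s}; {e, r^4, s, r^4s}; … (5 in all).
So G has 5 subgroups of order 4.

5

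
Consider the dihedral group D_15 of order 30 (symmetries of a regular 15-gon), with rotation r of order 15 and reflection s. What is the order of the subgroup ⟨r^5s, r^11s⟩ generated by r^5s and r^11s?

10

|⟨r^5s⟩| = 2 and |⟨r^11s⟩| = 2, so |H| is a multiple of lcm(2, 2) = 2 and divides |G| = 30.
Closing under the operation: H = {e, r^3, r^6, r^9, r^12, r^2s, r^5s, r^8s, r^11s, r^14s}, so |H| = 10.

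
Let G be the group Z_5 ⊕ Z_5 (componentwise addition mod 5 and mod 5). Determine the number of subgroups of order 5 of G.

6

|G| = 25 and 5 | 25, so subgroups of order 5 are possible by Lagrange.
The subgroups of order 5 are: {(0,0), (0,1), (0,2), (0,3), (0,4)}; {(0,0), (1,0), (2,0), (3,0), (4,0)}; {(0,0), (1,1), (2,2), (3,3), (4,4)}; {(0,0), (1,2), (2,4), (3,1), (4,3)}; … (6 in all).
So G has 6 subgroups of order 5.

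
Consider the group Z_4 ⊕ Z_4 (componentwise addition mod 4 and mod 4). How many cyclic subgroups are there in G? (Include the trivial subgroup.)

A cyclic subgroup of order d is generated by each of its φ(d) elements of order d, so the cyclic subgroups of order d number (#elements of order d)/φ(d).
Cyclic subgroups by order — order 1: 1; order 2: 3; order 4: 6.
Total: 10.

10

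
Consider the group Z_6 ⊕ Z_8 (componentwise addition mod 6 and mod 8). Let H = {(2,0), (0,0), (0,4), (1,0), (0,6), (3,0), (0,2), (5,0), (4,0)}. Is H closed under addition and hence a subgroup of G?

No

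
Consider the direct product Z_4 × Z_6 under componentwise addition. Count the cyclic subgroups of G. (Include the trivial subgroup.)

12

Group the elements of G by the cyclic subgroup they generate; each cyclic subgroup of order d accounts for φ(d) elements.
Cyclic subgroups by order — order 1: 1; order 2: 3; order 3: 1; order 4: 2; order 6: 3; order 12: 2.
Total: 12.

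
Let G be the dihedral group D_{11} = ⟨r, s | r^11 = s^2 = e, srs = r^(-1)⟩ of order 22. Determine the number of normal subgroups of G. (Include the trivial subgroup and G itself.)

3

G has 14 subgroups. Checking conjugation-invariance by order — order 1: 1/1 normal; order 2: 0/11 normal; order 11: 1/1 normal; order 22: 1/1 normal.
Total normal subgroups: 3.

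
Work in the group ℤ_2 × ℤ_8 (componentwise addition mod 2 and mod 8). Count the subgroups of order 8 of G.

3

|G| = 16 and 8 | 16, so subgroups of order 8 are possible by Lagrange.
The subgroups of order 8 are: {(0,0), (0,1), (0,2), (0,3), (0,4), (0,5), (0,6), (0,7)}; {(0,0), (0,2), (0,4), (0,6), (1,0), (1,2), (1,4), (1,6)}; {(0,0), (0,2), (0,4), (0,6), (1,1), (1,3), (1,5), (1,7)}.
So G has 3 subgroups of order 8.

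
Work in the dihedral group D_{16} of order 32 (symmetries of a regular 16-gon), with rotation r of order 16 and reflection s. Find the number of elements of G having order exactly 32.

No element of G has order 32 (even though 32 | 32).

0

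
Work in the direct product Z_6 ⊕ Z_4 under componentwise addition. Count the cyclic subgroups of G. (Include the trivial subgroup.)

A cyclic subgroup of order d is generated by each of its φ(d) elements of order d, so the cyclic subgroups of order d number (#elements of order d)/φ(d).
Cyclic subgroups by order — order 1: 1; order 2: 3; order 3: 1; order 4: 2; order 6: 3; order 12: 2.
Total: 12.

12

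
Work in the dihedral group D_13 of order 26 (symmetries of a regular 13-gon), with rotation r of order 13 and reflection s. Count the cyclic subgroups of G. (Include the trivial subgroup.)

15

Each element a generates a cyclic subgroup ⟨a⟩; distinct elements may generate the same one (a cyclic group of order d has φ(d) generators).
Cyclic subgroups by order — order 1: 1; order 2: 13; order 13: 1.
Total: 15.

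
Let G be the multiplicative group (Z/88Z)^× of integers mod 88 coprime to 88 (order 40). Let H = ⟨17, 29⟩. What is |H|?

|⟨17⟩| = 10 and |⟨29⟩| = 10, so |H| is a multiple of lcm(10, 10) = 10 and divides |G| = 40.
Closing under the operation: H = {1, 5, 9, 13, 17, 21, 25, 29, 37, 41, 45, 49, 53, 57, 61, 65, 69, 73, 81, 85}, so |H| = 20.

20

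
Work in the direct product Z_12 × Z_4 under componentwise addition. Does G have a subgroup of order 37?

No

37 does not divide |G| = 48, so by Lagrange no subgroup of order 37 exists.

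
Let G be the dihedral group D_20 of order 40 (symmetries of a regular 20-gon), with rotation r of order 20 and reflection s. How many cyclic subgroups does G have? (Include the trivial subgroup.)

26

Group the elements of G by the cyclic subgroup they generate; each cyclic subgroup of order d accounts for φ(d) elements.
Cyclic subgroups by order — order 1: 1; order 2: 21; order 4: 1; order 5: 1; order 10: 1; order 20: 1.
Total: 26.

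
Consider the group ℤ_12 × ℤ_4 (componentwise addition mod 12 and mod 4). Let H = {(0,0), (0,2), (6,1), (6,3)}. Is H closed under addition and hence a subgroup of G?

|H| = 4 divides |G| = 48, consistent with Lagrange.
H contains the identity, every element's inverse is in H, and H is closed under +: it is a subgroup.
In fact H = ⟨(6,1)⟩.

Yes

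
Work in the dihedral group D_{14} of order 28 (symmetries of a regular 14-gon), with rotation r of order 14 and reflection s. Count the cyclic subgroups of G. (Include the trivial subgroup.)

Group the elements of G by the cyclic subgroup they generate; each cyclic subgroup of order d accounts for φ(d) elements.
Cyclic subgroups by order — order 1: 1; order 2: 15; order 7: 1; order 14: 1.
Total: 18.

18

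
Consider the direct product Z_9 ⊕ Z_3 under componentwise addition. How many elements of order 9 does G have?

18

An element (a,b) has order lcm(ord(a), ord(b)); count pairs with lcm equal to 9.
Enumerating gives 18 such elements.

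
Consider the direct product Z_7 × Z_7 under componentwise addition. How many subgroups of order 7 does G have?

8

|G| = 49 and 7 | 49, so subgroups of order 7 are possible by Lagrange.
The subgroups of order 7 are: {(0,0), (0,1), (0,2), (0,3), (0,4), (0,5), (0,6)}; {(0,0), (1,0), (2,0), (3,0), (4,0), (5,0), (6,0)}; {(0,0), (1,1), (2,2), (3,3), (4,4), (5,5), (6,6)}; {(0,0), (1,2), (2,4), (3,6), (4,1), (5,3), (6,5)}; … (8 in all).
So G has 8 subgroups of order 7.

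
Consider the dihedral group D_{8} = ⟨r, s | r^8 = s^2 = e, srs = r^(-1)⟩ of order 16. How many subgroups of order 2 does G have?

9

|G| = 16 and 2 | 16, so subgroups of order 2 are possible by Lagrange.
The subgroups of order 2 are: {e, r^2s}; {e, r^3s}; {e, r^4}; {e, r^4s}; … (9 in all).
So G has 9 subgroups of order 2.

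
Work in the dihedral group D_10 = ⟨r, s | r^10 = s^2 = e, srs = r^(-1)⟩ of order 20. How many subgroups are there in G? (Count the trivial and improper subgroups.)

|G| = 20, so by Lagrange every subgroup order divides 20. Divisors: 1, 2, 4, 5, 10, 20.
Subgroups by order — order 1: 1; order 2: 11; order 4: 5; order 5: 1; order 10: 3; order 20: 1.
Total: 1 + 11 + 5 + 1 + 3 + 1 = 22.

22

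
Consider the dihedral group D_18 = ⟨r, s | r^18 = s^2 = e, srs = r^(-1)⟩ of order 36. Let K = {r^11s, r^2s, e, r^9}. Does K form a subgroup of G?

|K| = 4 divides |G| = 36, consistent with Lagrange.
K contains the identity, every element's inverse is in K, and K is closed under ·: it is a subgroup.

Yes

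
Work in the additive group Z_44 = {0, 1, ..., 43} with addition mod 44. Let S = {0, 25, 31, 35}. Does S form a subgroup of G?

No

25 ∈ S but its inverse 19 ∉ S, so S is not a subgroup.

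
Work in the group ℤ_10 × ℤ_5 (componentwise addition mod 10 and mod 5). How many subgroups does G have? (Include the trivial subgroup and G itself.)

|G| = 50, so by Lagrange every subgroup order divides 50. Divisors: 1, 2, 5, 10, 25, 50.
Subgroups by order — order 1: 1; order 2: 1; order 5: 6; order 10: 6; order 25: 1; order 50: 1.
Total: 1 + 1 + 6 + 6 + 1 + 1 = 16.

16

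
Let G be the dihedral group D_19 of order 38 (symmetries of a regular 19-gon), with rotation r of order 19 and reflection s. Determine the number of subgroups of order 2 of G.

19

|G| = 38 and 2 | 38, so subgroups of order 2 are possible by Lagrange.
The subgroups of order 2 are: {e, r^10s}; {e, r^11s}; {e, r^12s}; {e, r^13s}; … (19 in all).
So G has 19 subgroups of order 2.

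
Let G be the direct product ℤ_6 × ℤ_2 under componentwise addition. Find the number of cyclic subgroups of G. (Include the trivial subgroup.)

8

Group the elements of G by the cyclic subgroup they generate; each cyclic subgroup of order d accounts for φ(d) elements.
Cyclic subgroups by order — order 1: 1; order 2: 3; order 3: 1; order 6: 3.
Total: 8.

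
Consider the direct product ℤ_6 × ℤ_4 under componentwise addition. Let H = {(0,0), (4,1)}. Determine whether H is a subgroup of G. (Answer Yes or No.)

(4,1) ∈ H but its inverse (2,3) ∉ H, so H is not a subgroup.

No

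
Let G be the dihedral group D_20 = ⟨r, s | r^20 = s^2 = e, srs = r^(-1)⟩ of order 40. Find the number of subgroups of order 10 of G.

|G| = 40 and 10 | 40, so subgroups of order 10 are possible by Lagrange.
The subgroups of order 10 are: {e, r^2, r^4, r^6, r^8, r^10, r^12, r^14, r^16, r^18}; {e, r^4, r^8, r^12, r^16, r^2s, r^6s, r^10s, r^14s, r^18s}; {e, r^4, r^8, r^12, r^16, r^3s, r^7s, r^11s, r^15s, r^19s}; {e, r^4, r^8, r^12, r^16, s, r^4s, r^8s, r^12s, r^16s}; … (5 in all).
So G has 5 subgroups of order 10.

5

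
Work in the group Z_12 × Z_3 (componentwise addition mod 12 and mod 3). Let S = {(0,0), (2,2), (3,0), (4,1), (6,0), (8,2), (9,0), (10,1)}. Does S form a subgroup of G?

No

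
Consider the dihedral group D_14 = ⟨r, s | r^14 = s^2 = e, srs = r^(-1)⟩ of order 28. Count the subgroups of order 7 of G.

1

|G| = 28 and 7 | 28, so subgroups of order 7 are possible by Lagrange.
The subgroups of order 7 are: {e, r^2, r^4, r^6, r^8, r^10, r^12}.
So G has 1 subgroup of order 7.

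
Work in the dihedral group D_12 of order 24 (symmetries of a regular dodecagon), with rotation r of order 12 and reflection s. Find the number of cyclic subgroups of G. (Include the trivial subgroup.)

18

Each element a generates a cyclic subgroup ⟨a⟩; distinct elements may generate the same one (a cyclic group of order d has φ(d) generators).
Cyclic subgroups by order — order 1: 1; order 2: 13; order 3: 1; order 4: 1; order 6: 1; order 12: 1.
Total: 18.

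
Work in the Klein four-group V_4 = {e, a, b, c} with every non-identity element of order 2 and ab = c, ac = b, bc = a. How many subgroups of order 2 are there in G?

3

|G| = 4 and 2 | 4, so subgroups of order 2 are possible by Lagrange.
The subgroups of order 2 are: {e, a}; {e, b}; {e, c}.
So G has 3 subgroups of order 2.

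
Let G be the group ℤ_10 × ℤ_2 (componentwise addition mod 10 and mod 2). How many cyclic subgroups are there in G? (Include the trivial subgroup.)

8

Group the elements of G by the cyclic subgroup they generate; each cyclic subgroup of order d accounts for φ(d) elements.
Cyclic subgroups by order — order 1: 1; order 2: 3; order 5: 1; order 10: 3.
Total: 8.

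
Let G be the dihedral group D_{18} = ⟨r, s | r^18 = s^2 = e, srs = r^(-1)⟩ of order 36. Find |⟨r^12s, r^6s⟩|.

|⟨r^12s⟩| = 2 and |⟨r^6s⟩| = 2, so |H| is a multiple of lcm(2, 2) = 2 and divides |G| = 36.
Closing under the operation: H = {e, r^6, r^12, s, r^6s, r^12s}, so |H| = 6.

6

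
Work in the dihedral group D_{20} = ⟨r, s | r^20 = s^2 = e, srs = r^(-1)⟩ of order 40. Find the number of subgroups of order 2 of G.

|G| = 40 and 2 | 40, so subgroups of order 2 are possible by Lagrange.
The subgroups of order 2 are: {e, r^10}; {e, r^10s}; {e, r^11s}; {e, r^12s}; … (21 in all).
So G has 21 subgroups of order 2.

21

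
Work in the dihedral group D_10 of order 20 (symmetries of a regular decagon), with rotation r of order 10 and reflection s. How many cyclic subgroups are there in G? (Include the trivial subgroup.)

14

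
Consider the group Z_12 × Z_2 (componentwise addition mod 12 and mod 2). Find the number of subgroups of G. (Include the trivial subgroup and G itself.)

|G| = 24, so by Lagrange every subgroup order divides 24. Divisors: 1, 2, 3, 4, 6, 8, 12, 24.
Subgroups by order — order 1: 1; order 2: 3; order 3: 1; order 4: 3; order 6: 3; order 8: 1; order 12: 3; order 24: 1.
Total: 1 + 3 + 1 + 3 + 3 + 1 + 3 + 1 = 16.

16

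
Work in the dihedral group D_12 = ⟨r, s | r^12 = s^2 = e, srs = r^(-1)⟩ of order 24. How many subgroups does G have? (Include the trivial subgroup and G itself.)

|G| = 24, so by Lagrange every subgroup order divides 24. Divisors: 1, 2, 3, 4, 6, 8, 12, 24.
Subgroups by order — order 1: 1; order 2: 13; order 3: 1; order 4: 7; order 6: 5; order 8: 3; order 12: 3; order 24: 1.
Total: 1 + 13 + 1 + 7 + 5 + 3 + 3 + 1 = 34.

34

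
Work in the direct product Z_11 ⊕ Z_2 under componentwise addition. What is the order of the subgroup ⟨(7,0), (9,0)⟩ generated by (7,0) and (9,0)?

|⟨(7,0)⟩| = 11 and |⟨(9,0)⟩| = 11, so |H| is a multiple of lcm(11, 11) = 11 and divides |G| = 22.
Closing under the operation: H = {(0,0), (1,0), (2,0), (3,0), (4,0), (5,0), (6,0), (7,0), (8,0), (9,0), (10,0)}, so |H| = 11.

11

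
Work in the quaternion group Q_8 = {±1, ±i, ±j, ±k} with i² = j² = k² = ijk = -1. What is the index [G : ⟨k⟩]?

|⟨k⟩| = 4 and |G| = 8.
By Lagrange, [G : H] = |G|/|H| = 8/4 = 2.

2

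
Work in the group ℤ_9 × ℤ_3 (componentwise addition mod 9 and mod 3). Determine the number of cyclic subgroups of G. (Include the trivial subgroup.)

8

A cyclic subgroup of order d is generated by each of its φ(d) elements of order d, so the cyclic subgroups of order d number (#elements of order d)/φ(d).
Cyclic subgroups by order — order 1: 1; order 3: 4; order 9: 3.
Total: 8.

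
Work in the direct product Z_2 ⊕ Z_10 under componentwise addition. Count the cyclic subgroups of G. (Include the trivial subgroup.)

8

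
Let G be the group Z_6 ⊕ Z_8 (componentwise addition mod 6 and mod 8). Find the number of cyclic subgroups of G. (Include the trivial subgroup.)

A cyclic subgroup of order d is generated by each of its φ(d) elements of order d, so the cyclic subgroups of order d number (#elements of order d)/φ(d).
Cyclic subgroups by order — order 1: 1; order 2: 3; order 3: 1; order 4: 2; order 6: 3; order 8: 2; order 12: 2; order 24: 2.
Total: 16.

16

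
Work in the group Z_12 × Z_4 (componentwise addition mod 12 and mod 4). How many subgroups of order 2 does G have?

|G| = 48 and 2 | 48, so subgroups of order 2 are possible by Lagrange.
The subgroups of order 2 are: {(0,0), (0,2)}; {(0,0), (6,0)}; {(0,0), (6,2)}.
So G has 3 subgroups of order 2.

3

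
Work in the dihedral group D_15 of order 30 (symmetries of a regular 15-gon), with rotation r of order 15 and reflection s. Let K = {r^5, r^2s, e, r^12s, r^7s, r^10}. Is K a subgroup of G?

Yes

|K| = 6 divides |G| = 30, consistent with Lagrange.
K contains the identity, every element's inverse is in K, and K is closed under ·: it is a subgroup.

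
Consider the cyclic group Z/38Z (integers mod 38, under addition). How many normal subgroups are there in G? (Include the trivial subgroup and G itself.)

G is abelian, so every subgroup is normal.
G has 4 subgroups in total, hence 4 normal subgroups.

4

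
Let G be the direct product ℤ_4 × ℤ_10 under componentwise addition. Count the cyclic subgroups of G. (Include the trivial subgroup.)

12

Each element a generates a cyclic subgroup ⟨a⟩; distinct elements may generate the same one (a cyclic group of order d has φ(d) generators).
Cyclic subgroups by order — order 1: 1; order 2: 3; order 4: 2; order 5: 1; order 10: 3; order 20: 2.
Total: 12.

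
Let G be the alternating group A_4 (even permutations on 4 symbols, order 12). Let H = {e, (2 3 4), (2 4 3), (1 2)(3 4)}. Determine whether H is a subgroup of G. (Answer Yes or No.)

Closure fails: (2 4 3) ∘ (1 2)(3 4) = (1 4 2) ∉ H. So H is not a subgroup.

No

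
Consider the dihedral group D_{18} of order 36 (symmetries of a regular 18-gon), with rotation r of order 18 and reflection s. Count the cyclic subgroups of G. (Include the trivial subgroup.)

A cyclic subgroup of order d is generated by each of its φ(d) elements of order d, so the cyclic subgroups of order d number (#elements of order d)/φ(d).
Cyclic subgroups by order — order 1: 1; order 2: 19; order 3: 1; order 6: 1; order 9: 1; order 18: 1.
Total: 24.

24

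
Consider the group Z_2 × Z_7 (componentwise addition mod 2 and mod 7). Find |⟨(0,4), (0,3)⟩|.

|⟨(0,4)⟩| = 7 and |⟨(0,3)⟩| = 7, so |H| is a multiple of lcm(7, 7) = 7 and divides |G| = 14.
Closing under the operation: H = {(0,0), (0,1), (0,2), (0,3), (0,4), (0,5), (0,6)}, so |H| = 7.

7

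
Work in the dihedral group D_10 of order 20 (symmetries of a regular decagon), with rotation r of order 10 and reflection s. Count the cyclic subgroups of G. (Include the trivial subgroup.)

Each element a generates a cyclic subgroup ⟨a⟩; distinct elements may generate the same one (a cyclic group of order d has φ(d) generators).
Cyclic subgroups by order — order 1: 1; order 2: 11; order 5: 1; order 10: 1.
Total: 14.

14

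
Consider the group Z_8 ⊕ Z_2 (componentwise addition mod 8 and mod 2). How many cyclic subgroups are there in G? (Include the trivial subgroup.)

Each element a generates a cyclic subgroup ⟨a⟩; distinct elements may generate the same one (a cyclic group of order d has φ(d) generators).
Cyclic subgroups by order — order 1: 1; order 2: 3; order 4: 2; order 8: 2.
Total: 8.

8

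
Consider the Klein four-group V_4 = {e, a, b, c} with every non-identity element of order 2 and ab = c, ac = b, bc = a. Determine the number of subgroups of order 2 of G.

|G| = 4 and 2 | 4, so subgroups of order 2 are possible by Lagrange.
The subgroups of order 2 are: {e, a}; {e, b}; {e, c}.
So G has 3 subgroups of order 2.

3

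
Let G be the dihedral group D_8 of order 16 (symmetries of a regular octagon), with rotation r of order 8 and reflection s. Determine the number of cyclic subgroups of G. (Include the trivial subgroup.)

12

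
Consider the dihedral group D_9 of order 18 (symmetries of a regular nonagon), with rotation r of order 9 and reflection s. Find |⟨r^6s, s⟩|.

|⟨r^6s⟩| = 2 and |⟨s⟩| = 2, so |H| is a multiple of lcm(2, 2) = 2 and divides |G| = 18.
Closing under the operation: H = {e, r^3, r^6, s, r^3s, r^6s}, so |H| = 6.

6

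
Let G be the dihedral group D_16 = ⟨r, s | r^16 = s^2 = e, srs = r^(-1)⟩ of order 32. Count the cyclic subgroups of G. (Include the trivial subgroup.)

21

A cyclic subgroup of order d is generated by each of its φ(d) elements of order d, so the cyclic subgroups of order d number (#elements of order d)/φ(d).
Cyclic subgroups by order — order 1: 1; order 2: 17; order 4: 1; order 8: 1; order 16: 1.
Total: 21.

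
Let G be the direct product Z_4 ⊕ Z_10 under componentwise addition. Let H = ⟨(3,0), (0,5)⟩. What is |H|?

|⟨(3,0)⟩| = 4 and |⟨(0,5)⟩| = 2, so |H| is a multiple of lcm(4, 2) = 4 and divides |G| = 40.
Closing under the operation: H = {(0,0), (0,5), (1,0), (1,5), (2,0), (2,5), (3,0), (3,5)}, so |H| = 8.

8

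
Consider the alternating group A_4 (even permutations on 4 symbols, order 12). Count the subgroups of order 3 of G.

|G| = 12 and 3 | 12, so subgroups of order 3 are possible by Lagrange.
The subgroups of order 3 are: {e, (1 2 3), (1 3 2)}; {e, (1 2 4), (1 4 2)}; {e, (1 3 4), (1 4 3)}; {e, (2 3 4), (2 4 3)}.
So G has 4 subgroups of order 3.

4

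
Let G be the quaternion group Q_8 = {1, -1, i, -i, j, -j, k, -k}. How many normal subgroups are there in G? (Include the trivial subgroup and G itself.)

G has 6 subgroups. Checking conjugation-invariance by order — order 1: 1/1 normal; order 2: 1/1 normal; order 4: 3/3 normal; order 8: 1/1 normal.
Total normal subgroups: 6.

6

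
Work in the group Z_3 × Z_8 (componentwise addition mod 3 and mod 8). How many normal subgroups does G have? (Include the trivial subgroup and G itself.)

G is abelian, so every subgroup is normal.
G has 8 subgroups in total, hence 8 normal subgroups.

8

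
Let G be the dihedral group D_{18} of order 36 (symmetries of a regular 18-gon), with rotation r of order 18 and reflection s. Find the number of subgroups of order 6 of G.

|G| = 36 and 6 | 36, so subgroups of order 6 are possible by Lagrange.
The subgroups of order 6 are: {e, r^6, r^12, r^4s, r^10s, r^16s}; {e, r^6, r^12, r^5s, r^11s, r^17s}; {e, r^6, r^12, s, r^6s, r^12s}; {e, r^6, r^12, rs, r^7s, r^13s}; … (7 in all).
So G has 7 subgroups of order 6.

7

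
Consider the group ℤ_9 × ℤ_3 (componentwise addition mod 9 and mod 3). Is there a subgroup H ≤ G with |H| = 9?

9 | 27. A subgroup of order 9 is {(0,0), (0,1), (0,2), (3,0), (3,1), (3,2), (6,0), (6,1), (6,2)}.

Yes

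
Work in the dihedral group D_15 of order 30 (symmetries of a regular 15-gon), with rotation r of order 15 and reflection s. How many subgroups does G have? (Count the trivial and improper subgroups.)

28

|G| = 30, so by Lagrange every subgroup order divides 30. Divisors: 1, 2, 3, 5, 6, 10, 15, 30.
Subgroups by order — order 1: 1; order 2: 15; order 3: 1; order 5: 1; order 6: 5; order 10: 3; order 15: 1; order 30: 1.
Total: 1 + 15 + 1 + 1 + 5 + 3 + 1 + 1 = 28.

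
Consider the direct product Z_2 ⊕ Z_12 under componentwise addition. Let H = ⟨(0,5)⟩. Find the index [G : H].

|⟨(0,5)⟩| = 12 and |G| = 24.
By Lagrange, [G : H] = |G|/|H| = 24/12 = 2.

2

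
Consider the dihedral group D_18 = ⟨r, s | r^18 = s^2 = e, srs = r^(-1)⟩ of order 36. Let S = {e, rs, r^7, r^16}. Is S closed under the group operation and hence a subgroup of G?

r^7 ∈ S but its inverse r^11 ∉ S, so S is not a subgroup.

No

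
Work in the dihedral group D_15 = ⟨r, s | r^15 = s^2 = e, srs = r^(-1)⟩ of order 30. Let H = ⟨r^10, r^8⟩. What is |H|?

15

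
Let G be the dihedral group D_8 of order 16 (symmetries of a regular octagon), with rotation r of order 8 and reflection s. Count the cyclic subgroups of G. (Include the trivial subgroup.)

12

Each element a generates a cyclic subgroup ⟨a⟩; distinct elements may generate the same one (a cyclic group of order d has φ(d) generators).
Cyclic subgroups by order — order 1: 1; order 2: 9; order 4: 1; order 8: 1.
Total: 12.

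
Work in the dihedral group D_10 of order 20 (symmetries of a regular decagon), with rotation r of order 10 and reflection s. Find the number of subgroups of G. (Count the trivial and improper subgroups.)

|G| = 20, so by Lagrange every subgroup order divides 20. Divisors: 1, 2, 4, 5, 10, 20.
Subgroups by order — order 1: 1; order 2: 11; order 4: 5; order 5: 1; order 10: 3; order 20: 1.
Total: 1 + 11 + 5 + 1 + 3 + 1 = 22.

22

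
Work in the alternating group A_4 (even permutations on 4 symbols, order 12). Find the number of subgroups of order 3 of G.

4

|G| = 12 and 3 | 12, so subgroups of order 3 are possible by Lagrange.
The subgroups of order 3 are: {e, (1 2 3), (1 3 2)}; {e, (1 2 4), (1 4 2)}; {e, (1 3 4), (1 4 3)}; {e, (2 3 4), (2 4 3)}.
So G has 4 subgroups of order 3.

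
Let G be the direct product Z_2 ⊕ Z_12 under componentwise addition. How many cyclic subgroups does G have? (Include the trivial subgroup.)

12

Group the elements of G by the cyclic subgroup they generate; each cyclic subgroup of order d accounts for φ(d) elements.
Cyclic subgroups by order — order 1: 1; order 2: 3; order 3: 1; order 4: 2; order 6: 3; order 12: 2.
Total: 12.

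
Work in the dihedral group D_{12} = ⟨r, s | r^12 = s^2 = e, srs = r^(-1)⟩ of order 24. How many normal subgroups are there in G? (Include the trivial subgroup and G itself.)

9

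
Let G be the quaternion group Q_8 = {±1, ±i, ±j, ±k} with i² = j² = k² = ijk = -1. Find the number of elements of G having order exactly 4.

The elements of order 4 are: i, -i, j, -j, k, -k.
That's 6.

6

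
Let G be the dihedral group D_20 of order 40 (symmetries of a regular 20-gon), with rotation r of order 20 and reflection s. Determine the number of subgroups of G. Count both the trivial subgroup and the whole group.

48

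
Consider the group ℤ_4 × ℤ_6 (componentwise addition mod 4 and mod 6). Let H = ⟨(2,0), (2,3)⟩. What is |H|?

|⟨(2,0)⟩| = 2 and |⟨(2,3)⟩| = 2, so |H| is a multiple of lcm(2, 2) = 2 and divides |G| = 24.
Closing under the operation: H = {(0,0), (0,3), (2,0), (2,3)}, so |H| = 4.

4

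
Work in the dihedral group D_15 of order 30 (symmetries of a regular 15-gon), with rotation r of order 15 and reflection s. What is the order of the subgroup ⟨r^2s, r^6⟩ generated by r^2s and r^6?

|⟨r^2s⟩| = 2 and |⟨r^6⟩| = 5, so |H| is a multiple of lcm(2, 5) = 10 and divides |G| = 30.
Closing under the operation: H = {e, r^3, r^6, r^9, r^12, r^2s, r^5s, r^8s, r^11s, r^14s}, so |H| = 10.

10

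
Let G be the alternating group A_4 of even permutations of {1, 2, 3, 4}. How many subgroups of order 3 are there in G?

|G| = 12 and 3 | 12, so subgroups of order 3 are possible by Lagrange.
The subgroups of order 3 are: {e, (1 2 3), (1 3 2)}; {e, (1 2 4), (1 4 2)}; {e, (1 3 4), (1 4 3)}; {e, (2 3 4), (2 4 3)}.
So G has 4 subgroups of order 3.

4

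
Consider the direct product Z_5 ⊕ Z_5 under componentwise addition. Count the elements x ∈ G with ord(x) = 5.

An element (a,b) has order lcm(ord(a), ord(b)); count pairs with lcm equal to 5.
Enumerating gives 24 such elements.

24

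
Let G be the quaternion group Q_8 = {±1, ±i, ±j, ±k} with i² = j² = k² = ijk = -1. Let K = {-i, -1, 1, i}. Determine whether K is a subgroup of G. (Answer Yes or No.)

Yes

|K| = 4 divides |G| = 8, consistent with Lagrange.
K contains the identity, every element's inverse is in K, and K is closed under ·: it is a subgroup.
In fact K = ⟨-i⟩.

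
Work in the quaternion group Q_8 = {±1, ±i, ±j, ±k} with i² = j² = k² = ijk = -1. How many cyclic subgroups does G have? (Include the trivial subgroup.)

5

Group the elements of G by the cyclic subgroup they generate; each cyclic subgroup of order d accounts for φ(d) elements.
Cyclic subgroups by order — order 1: 1; order 2: 1; order 4: 3.
Total: 5.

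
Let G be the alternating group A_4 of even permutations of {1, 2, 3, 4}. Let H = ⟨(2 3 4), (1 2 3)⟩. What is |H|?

|⟨(2 3 4)⟩| = 3 and |⟨(1 2 3)⟩| = 3, so |H| is a multiple of lcm(3, 3) = 3 and divides |G| = 12.
Closing {(2 3 4), (1 2 3)} under the group operation gives all of G, so |H| = 12.

12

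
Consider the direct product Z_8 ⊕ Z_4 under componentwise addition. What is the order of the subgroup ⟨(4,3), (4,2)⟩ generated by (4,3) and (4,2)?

|⟨(4,3)⟩| = 4 and |⟨(4,2)⟩| = 2, so |H| is a multiple of lcm(4, 2) = 4 and divides |G| = 32.
Closing under the operation: H = {(0,0), (0,1), (0,2), (0,3), (4,0), (4,1), (4,2), (4,3)}, so |H| = 8.

8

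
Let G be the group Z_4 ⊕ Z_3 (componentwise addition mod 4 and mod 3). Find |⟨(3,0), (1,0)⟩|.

|⟨(3,0)⟩| = 4 and |⟨(1,0)⟩| = 4, so |H| is a multiple of lcm(4, 4) = 4 and divides |G| = 12.
Closing under the operation: H = {(0,0), (1,0), (2,0), (3,0)}, so |H| = 4.

4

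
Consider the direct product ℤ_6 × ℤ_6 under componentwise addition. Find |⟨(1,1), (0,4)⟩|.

18

|⟨(1,1)⟩| = 6 and |⟨(0,4)⟩| = 3, so |H| is a multiple of lcm(6, 3) = 6 and divides |G| = 36.
Closing under the operation: H = {(0,0), (0,2), (0,4), (1,1), (1,3), (1,5), (2,0), (2,2), (2,4), (3,1), (3,3), (3,5), (4,0), (4,2), (4,4), (5,1), (5,3), (5,5)}, so |H| = 18.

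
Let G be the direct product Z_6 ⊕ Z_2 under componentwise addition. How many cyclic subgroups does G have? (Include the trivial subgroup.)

8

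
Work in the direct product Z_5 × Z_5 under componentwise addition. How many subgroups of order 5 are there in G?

|G| = 25 and 5 | 25, so subgroups of order 5 are possible by Lagrange.
The subgroups of order 5 are: {(0,0), (0,1), (0,2), (0,3), (0,4)}; {(0,0), (1,0), (2,0), (3,0), (4,0)}; {(0,0), (1,1), (2,2), (3,3), (4,4)}; {(0,0), (1,2), (2,4), (3,1), (4,3)}; … (6 in all).
So G has 6 subgroups of order 5.

6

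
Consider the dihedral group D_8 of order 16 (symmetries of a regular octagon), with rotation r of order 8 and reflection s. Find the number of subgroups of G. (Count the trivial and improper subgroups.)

19

|G| = 16, so by Lagrange every subgroup order divides 16. Divisors: 1, 2, 4, 8, 16.
Subgroups by order — order 1: 1; order 2: 9; order 4: 5; order 8: 3; order 16: 1.
Total: 1 + 9 + 5 + 3 + 1 = 19.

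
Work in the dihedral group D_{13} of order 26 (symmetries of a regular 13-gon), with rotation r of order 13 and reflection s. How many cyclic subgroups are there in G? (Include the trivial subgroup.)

Each element a generates a cyclic subgroup ⟨a⟩; distinct elements may generate the same one (a cyclic group of order d has φ(d) generators).
Cyclic subgroups by order — order 1: 1; order 2: 13; order 13: 1.
Total: 15.

15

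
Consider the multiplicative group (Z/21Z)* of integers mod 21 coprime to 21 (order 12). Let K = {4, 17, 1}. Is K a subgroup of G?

4 ∈ K but its inverse 16 ∉ K, so K is not a subgroup.

No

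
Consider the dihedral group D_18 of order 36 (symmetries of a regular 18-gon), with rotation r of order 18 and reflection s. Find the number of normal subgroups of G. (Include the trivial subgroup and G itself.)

9

G has 45 subgroups. Checking conjugation-invariance by order — order 1: 1/1 normal; order 2: 1/19 normal; order 3: 1/1 normal; order 4: 0/9 normal; order 6: 1/7 normal; order 9: 1/1 normal; order 12: 0/3 normal; order 18: 3/3 normal; order 36: 1/1 normal.
Total normal subgroups: 9.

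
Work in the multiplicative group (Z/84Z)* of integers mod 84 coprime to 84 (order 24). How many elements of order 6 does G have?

Enumerating element orders in G gives 14 elements of order 6.

14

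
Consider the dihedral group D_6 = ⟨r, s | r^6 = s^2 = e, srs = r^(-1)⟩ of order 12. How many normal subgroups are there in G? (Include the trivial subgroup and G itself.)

G has 16 subgroups. Checking conjugation-invariance by order — order 1: 1/1 normal; order 2: 1/7 normal; order 3: 1/1 normal; order 4: 0/3 normal; order 6: 3/3 normal; order 12: 1/1 normal.
Total normal subgroups: 7.

7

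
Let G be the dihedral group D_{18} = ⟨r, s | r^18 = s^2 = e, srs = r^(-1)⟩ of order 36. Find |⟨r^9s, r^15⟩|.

12

|⟨r^9s⟩| = 2 and |⟨r^15⟩| = 6, so |H| is a multiple of lcm(2, 6) = 6 and divides |G| = 36.
Closing under the operation: H = {e, r^3, r^6, r^9, r^12, r^15, s, r^3s, r^6s, r^9s, r^12s, r^15s}, so |H| = 12.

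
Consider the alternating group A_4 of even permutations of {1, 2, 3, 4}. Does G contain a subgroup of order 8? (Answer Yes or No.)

No

8 does not divide |G| = 12, so by Lagrange no subgroup of order 8 exists.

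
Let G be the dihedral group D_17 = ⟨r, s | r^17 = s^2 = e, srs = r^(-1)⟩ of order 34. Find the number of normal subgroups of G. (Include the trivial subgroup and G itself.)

G has 20 subgroups. Checking conjugation-invariance by order — order 1: 1/1 normal; order 2: 0/17 normal; order 17: 1/1 normal; order 34: 1/1 normal.
Total normal subgroups: 3.

3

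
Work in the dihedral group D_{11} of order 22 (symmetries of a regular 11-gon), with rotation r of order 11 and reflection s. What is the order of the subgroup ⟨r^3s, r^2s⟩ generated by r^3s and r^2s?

|⟨r^3s⟩| = 2 and |⟨r^2s⟩| = 2, so |H| is a multiple of lcm(2, 2) = 2 and divides |G| = 22.
Closing {r^3s, r^2s} under the group operation gives all of G, so |H| = 22.

22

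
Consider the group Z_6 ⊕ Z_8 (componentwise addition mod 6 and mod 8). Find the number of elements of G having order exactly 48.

An element (a,b) has order lcm(ord(a), ord(b)); count pairs with lcm equal to 48.
Enumerating gives 0 such elements.

0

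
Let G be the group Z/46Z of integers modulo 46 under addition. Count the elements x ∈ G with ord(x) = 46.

22

In a cyclic group of order 46, the number of elements of order d (for d | 46) is φ(d).
φ(46) = 22.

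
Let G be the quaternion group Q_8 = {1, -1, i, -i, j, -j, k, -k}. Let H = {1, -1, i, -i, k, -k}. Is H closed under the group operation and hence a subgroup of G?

|H| = 6 does not divide |G| = 8, so by Lagrange H is not a subgroup.

No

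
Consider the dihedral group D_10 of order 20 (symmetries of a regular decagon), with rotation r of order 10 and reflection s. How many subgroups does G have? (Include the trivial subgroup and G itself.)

|G| = 20, so by Lagrange every subgroup order divides 20. Divisors: 1, 2, 4, 5, 10, 20.
Subgroups by order — order 1: 1; order 2: 11; order 4: 5; order 5: 1; order 10: 3; order 20: 1.
Total: 1 + 11 + 5 + 1 + 3 + 1 = 22.

22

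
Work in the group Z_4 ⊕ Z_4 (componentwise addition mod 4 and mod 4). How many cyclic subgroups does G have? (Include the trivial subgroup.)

A cyclic subgroup of order d is generated by each of its φ(d) elements of order d, so the cyclic subgroups of order d number (#elements of order d)/φ(d).
Cyclic subgroups by order — order 1: 1; order 2: 3; order 4: 6.
Total: 10.

10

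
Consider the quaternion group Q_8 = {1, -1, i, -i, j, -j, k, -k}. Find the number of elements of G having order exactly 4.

The elements of order 4 are: i, -i, j, -j, k, -k.
That's 6.

6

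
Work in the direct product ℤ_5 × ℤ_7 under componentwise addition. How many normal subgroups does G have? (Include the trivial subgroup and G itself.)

4

G is abelian, so every subgroup is normal.
G has 4 subgroups in total, hence 4 normal subgroups.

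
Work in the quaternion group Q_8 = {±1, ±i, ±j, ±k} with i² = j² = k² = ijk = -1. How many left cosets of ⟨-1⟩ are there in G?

4

|⟨-1⟩| = 2 and |G| = 8.
By Lagrange, [G : H] = |G|/|H| = 8/2 = 4.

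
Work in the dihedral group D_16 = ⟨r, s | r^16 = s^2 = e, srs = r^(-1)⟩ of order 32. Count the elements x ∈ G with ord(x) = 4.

2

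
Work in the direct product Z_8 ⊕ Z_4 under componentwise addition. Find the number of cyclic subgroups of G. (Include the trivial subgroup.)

Each element a generates a cyclic subgroup ⟨a⟩; distinct elements may generate the same one (a cyclic group of order d has φ(d) generators).
Cyclic subgroups by order — order 1: 1; order 2: 3; order 4: 6; order 8: 4.
Total: 14.

14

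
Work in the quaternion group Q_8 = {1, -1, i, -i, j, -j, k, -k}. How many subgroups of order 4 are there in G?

|G| = 8 and 4 | 8, so subgroups of order 4 are possible by Lagrange.
The subgroups of order 4 are: {1, -1, i, -i}; {1, -1, j, -j}; {1, -1, k, -k}.
So G has 3 subgroups of order 4.

3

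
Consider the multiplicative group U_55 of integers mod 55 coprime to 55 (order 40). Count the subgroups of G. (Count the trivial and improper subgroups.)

16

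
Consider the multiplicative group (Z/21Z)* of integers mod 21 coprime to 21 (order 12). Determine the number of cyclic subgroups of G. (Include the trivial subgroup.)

A cyclic subgroup of order d is generated by each of its φ(d) elements of order d, so the cyclic subgroups of order d number (#elements of order d)/φ(d).
Cyclic subgroups by order — order 1: 1; order 2: 3; order 3: 1; order 6: 3.
Total: 8.

8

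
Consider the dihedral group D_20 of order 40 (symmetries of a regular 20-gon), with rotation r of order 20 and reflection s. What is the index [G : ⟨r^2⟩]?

4

|⟨r^2⟩| = 10 and |G| = 40.
By Lagrange, [G : H] = |G|/|H| = 40/10 = 4.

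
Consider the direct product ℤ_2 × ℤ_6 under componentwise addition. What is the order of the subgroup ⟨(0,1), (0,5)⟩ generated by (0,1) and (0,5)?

6

|⟨(0,1)⟩| = 6 and |⟨(0,5)⟩| = 6, so |H| is a multiple of lcm(6, 6) = 6 and divides |G| = 12.
Closing under the operation: H = {(0,0), (0,1), (0,2), (0,3), (0,4), (0,5)}, so |H| = 6.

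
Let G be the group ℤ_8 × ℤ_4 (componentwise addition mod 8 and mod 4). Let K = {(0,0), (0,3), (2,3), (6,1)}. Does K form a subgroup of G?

(0,3) ∈ K but its inverse (0,1) ∉ K, so K is not a subgroup.

No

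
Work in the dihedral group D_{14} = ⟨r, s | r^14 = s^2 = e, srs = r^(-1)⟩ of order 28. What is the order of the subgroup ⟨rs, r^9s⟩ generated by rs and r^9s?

|⟨rs⟩| = 2 and |⟨r^9s⟩| = 2, so |H| is a multiple of lcm(2, 2) = 2 and divides |G| = 28.
Closing under the operation: H = {e, r^2, r^4, r^6, r^8, r^10, r^12, rs, r^3s, r^5s, r^7s, r^9s, r^11s, r^13s}, so |H| = 14.

14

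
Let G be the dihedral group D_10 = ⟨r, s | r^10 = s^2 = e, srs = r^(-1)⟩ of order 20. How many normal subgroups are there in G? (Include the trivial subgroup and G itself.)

7

G has 22 subgroups. Checking conjugation-invariance by order — order 1: 1/1 normal; order 2: 1/11 normal; order 4: 0/5 normal; order 5: 1/1 normal; order 10: 3/3 normal; order 20: 1/1 normal.
Total normal subgroups: 7.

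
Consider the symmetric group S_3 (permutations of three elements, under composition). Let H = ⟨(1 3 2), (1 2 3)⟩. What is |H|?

3

|⟨(1 3 2)⟩| = 3 and |⟨(1 2 3)⟩| = 3, so |H| is a multiple of lcm(3, 3) = 3 and divides |G| = 6.
Closing under the operation: H = {e, (1 2 3), (1 3 2)}, so |H| = 3.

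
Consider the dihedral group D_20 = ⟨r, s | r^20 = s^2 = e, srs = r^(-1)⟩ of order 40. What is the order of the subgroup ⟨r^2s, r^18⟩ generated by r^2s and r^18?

20

|⟨r^2s⟩| = 2 and |⟨r^18⟩| = 10, so |H| is a multiple of lcm(2, 10) = 10 and divides |G| = 40.
Closing under the operation: H = {e, r^2, r^4, r^6, r^8, r^10, r^12, r^14, r^16, r^18, s, r^2s, r^4s, r^6s, r^8s, r^10s, r^12s, r^14s, r^16s, r^18s}, so |H| = 20.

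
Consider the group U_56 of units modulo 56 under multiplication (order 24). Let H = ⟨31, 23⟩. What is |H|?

12

|⟨31⟩| = 6 and |⟨23⟩| = 6, so |H| is a multiple of lcm(6, 6) = 6 and divides |G| = 24.
Closing under the operation: H = {1, 9, 15, 17, 23, 25, 31, 33, 39, 41, 47, 55}, so |H| = 12.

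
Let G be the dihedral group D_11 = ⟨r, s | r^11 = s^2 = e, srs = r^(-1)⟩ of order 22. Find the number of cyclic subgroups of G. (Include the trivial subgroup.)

13

Group the elements of G by the cyclic subgroup they generate; each cyclic subgroup of order d accounts for φ(d) elements.
Cyclic subgroups by order — order 1: 1; order 2: 11; order 11: 1.
Total: 13.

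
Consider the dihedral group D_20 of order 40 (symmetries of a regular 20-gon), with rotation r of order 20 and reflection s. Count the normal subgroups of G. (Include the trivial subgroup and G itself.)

9

G has 48 subgroups. Checking conjugation-invariance by order — order 1: 1/1 normal; order 2: 1/21 normal; order 4: 1/11 normal; order 5: 1/1 normal; order 8: 0/5 normal; order 10: 1/5 normal; order 20: 3/3 normal; order 40: 1/1 normal.
Total normal subgroups: 9.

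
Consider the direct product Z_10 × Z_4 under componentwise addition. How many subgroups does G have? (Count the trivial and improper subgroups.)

16

|G| = 40, so by Lagrange every subgroup order divides 40. Divisors: 1, 2, 4, 5, 8, 10, 20, 40.
Subgroups by order — order 1: 1; order 2: 3; order 4: 3; order 5: 1; order 8: 1; order 10: 3; order 20: 3; order 40: 1.
Total: 1 + 3 + 3 + 1 + 1 + 3 + 3 + 1 = 16.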